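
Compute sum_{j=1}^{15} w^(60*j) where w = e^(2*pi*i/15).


Step 1: The sum sum_{j=1}^{n} w^(k*j) equals n if n | k, else 0.
Step 2: Here n = 15, k = 60
Step 3: Does n divide k? 15 | 60 -> True
Step 4: Sum = 15

15


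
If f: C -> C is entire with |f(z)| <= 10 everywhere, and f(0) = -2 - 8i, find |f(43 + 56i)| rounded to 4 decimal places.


Step 1: By Liouville's theorem, a bounded entire function is constant.
Step 2: f(z) = f(0) = -2 - 8i for all z.
Step 3: |f(w)| = |-2 - 8i| = sqrt(4 + 64)
Step 4: = 8.2462

8.2462


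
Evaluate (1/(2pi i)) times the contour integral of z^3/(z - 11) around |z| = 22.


Step 1: f(z) = z^3, a = 11 is inside |z| = 22
Step 2: By Cauchy integral formula: (1/(2pi*i)) * integral = f(a)
Step 3: f(11) = 11^3 = 1331

1331


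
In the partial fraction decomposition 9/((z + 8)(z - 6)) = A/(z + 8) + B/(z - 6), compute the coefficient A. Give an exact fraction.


Step 1: Multiply both sides by (z + 8) and set z = -8
Step 2: A = 9 / (-8 - 6)
Step 3: A = 9 / (-14)
Step 4: A = -9/14

-9/14


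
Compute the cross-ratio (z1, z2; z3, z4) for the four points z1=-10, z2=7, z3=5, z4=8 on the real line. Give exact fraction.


Step 1: (z1-z3)(z2-z4) = (-15) * (-1) = 15
Step 2: (z1-z4)(z2-z3) = (-18) * 2 = -36
Step 3: Cross-ratio = -15/36 = -5/12

-5/12


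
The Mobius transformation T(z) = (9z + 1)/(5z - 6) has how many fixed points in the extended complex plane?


Step 1: Fixed points satisfy T(z) = z
Step 2: 5z^2 - 15z - 1 = 0
Step 3: Discriminant = (-15)^2 - 4*5*(-1) = 245
Step 4: Number of fixed points = 2

2


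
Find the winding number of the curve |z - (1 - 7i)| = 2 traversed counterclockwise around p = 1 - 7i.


Step 1: Center c = (1, -7), radius = 2
Step 2: |p - c|^2 = 0^2 + 0^2 = 0
Step 3: r^2 = 4
Step 4: |p-c| < r so winding number = 1

1


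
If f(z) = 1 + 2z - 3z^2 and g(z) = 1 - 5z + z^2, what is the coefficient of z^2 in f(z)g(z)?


Step 1: z^2 term in f*g comes from: (1)*(z^2) + (2z)*(-5z) + (-3z^2)*(1)
Step 2: = 1 - 10 - 3
Step 3: = -12

-12


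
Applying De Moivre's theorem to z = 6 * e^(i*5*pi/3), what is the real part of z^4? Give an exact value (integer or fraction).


Step 1: By De Moivre's theorem, z^4 = 6^4 * e^(i*4*5*pi/3) = 1296 * (cos(20*pi/3) + i*sin(20*pi/3))
Step 2: |z|^4 = 6^4 = 1296
Step 3: Reduce the angle mod 2*pi: 20*pi/3 - 6*pi = 2*pi/3
Step 4: cos(2*pi/3) = -1/2
Step 5: Re(z^4) = 1296 * (-1/2) = -648

-648


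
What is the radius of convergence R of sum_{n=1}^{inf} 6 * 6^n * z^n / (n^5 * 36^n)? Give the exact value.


Step 1: General term a_n = 6 * 6^n / (n^5 * 36^n)
Step 2: By the root test, |a_n|^(1/n) = 6^(1/n) * 6 / (n^(5/n) * 36) -> 6/36 as n -> infinity (since 6^(1/n) -> 1 and n^(5/n) -> 1)
Step 3: R = 1/lim|a_n|^(1/n) = 36/6 = 6

6


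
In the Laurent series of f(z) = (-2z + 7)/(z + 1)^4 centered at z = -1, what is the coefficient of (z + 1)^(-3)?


Step 1: Write the numerator in powers of (z + 1): -2z + 7 = -2(z + 1) + (-2*(-1) + 7) = -2(z + 1) + 9
Step 2: Divide by (z + 1)^4: f(z) = 9(z + 1)^(-4) - 2(z + 1)^(-3)
Step 3: This finite sum is the Laurent series of f about z = -1.
Step 4: Coefficient of (z + 1)^(-3) = coefficient of (z + 1) in the re-centred numerator = -2

-2


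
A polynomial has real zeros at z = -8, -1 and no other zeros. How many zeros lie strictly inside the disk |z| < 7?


Step 1: Check each root:
  z = -8: |-8| = 8 >= 7
  z = -1: |-1| = 1 < 7
Step 2: Count = 1

1


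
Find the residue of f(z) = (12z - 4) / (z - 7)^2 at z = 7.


Step 1: Pole of order 2 at z = 7
Step 2: Res = lim d/dz [(z - 7)^2 * f(z)] as z -> 7
Step 3: (z - 7)^2 * f(z) = 12z - 4
Step 4: d/dz[12z - 4] = 12

12


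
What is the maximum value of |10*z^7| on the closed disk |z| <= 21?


Step 1: On |z| = 21, |f(z)| = 10 * |z|^7 = 10 * 21^7
Step 2: By maximum modulus principle, maximum is on boundary.
Step 3: Maximum = 10 * 1801088541 = 18010885410

18010885410


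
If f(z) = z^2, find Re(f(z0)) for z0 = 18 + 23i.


Step 1: z0 = 18 + 23i
Step 2: z0^2 = 18^2 - 23^2 + 828i
Step 3: real part = 324 - 529 = -205

-205


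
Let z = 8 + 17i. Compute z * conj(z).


Step 1: conj(z) = 8 - 17i
Step 2: z * conj(z) = 8^2 + 17^2
Step 3: = 64 + 289 = 353

353


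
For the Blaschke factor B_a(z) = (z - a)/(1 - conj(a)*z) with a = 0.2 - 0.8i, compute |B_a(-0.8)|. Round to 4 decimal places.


Step 1: Numerator z0 - a = -0.8 - (0.2 - 0.8i) = -1 + 0.8i
Step 2: Denominator 1 - conj(a)*z0 = 1 - (0.2 + 0.8i)*(-0.8) = 1.16 + 0.64i
Step 3: |z0 - a|^2 = (-1)^2 + 0.8^2 = 1.64; |1 - conj(a)*z0|^2 = 1.16^2 + 0.64^2 = 1.7552
Step 4: |B_a(-0.8)| = sqrt(1.64 / 1.7552) = sqrt(0.934366)
Step 5: = 0.9666

0.9666


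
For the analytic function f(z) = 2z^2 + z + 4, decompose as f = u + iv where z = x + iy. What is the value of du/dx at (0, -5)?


Step 1: f(z) = 2(x+iy)^2 + (x+iy) + 4
Step 2: u = 2(x^2 - y^2) + x + 4
Step 3: u_x = 4x + 1
Step 4: At (0, -5): u_x = 0 + 1 = 1

1


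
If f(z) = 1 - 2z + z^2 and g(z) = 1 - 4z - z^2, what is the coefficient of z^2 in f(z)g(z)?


Step 1: z^2 term in f*g comes from: (1)*(-z^2) + (-2z)*(-4z) + (z^2)*(1)
Step 2: = -1 + 8 + 1
Step 3: = 8

8


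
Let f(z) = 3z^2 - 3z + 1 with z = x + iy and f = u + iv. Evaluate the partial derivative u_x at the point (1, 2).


Step 1: f(z) = 3(x+iy)^2 - 3(x+iy) + 1
Step 2: u = 3(x^2 - y^2) - 3x + 1
Step 3: u_x = 6x - 3
Step 4: At (1, 2): u_x = 6 - 3 = 3

3


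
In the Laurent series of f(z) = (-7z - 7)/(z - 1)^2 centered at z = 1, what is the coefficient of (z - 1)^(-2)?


Step 1: Write the numerator in powers of (z - 1): -7z - 7 = -7(z - 1) + (-7*1 - 7) = -7(z - 1) - 14
Step 2: Divide by (z - 1)^2: f(z) = -14(z - 1)^(-2) - 7(z - 1)^(-1)
Step 3: This finite sum is the Laurent series of f about z = 1.
Step 4: Coefficient of (z - 1)^(-2) = -7*1 - 7 = -14

-14


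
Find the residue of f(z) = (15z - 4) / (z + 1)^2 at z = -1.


Step 1: Pole of order 2 at z = -1
Step 2: Res = lim d/dz [(z + 1)^2 * f(z)] as z -> -1
Step 3: (z + 1)^2 * f(z) = 15z - 4
Step 4: d/dz[15z - 4] = 15

15


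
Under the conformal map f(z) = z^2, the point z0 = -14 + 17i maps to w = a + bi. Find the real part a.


Step 1: z0 = -14 + 17i
Step 2: z0^2 = (-14)^2 - 17^2 - 476i
Step 3: real part = 196 - 289 = -93

-93


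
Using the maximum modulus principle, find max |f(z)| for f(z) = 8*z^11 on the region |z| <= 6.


Step 1: On |z| = 6, |f(z)| = 8 * |z|^11 = 8 * 6^11
Step 2: By maximum modulus principle, maximum is on boundary.
Step 3: Maximum = 8 * 362797056 = 2902376448

2902376448


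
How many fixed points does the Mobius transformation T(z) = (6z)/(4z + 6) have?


Step 1: Fixed points satisfy T(z) = z
Step 2: 4z^2 = 0
Step 3: Discriminant = 0^2 - 4*4*0 = 0
Step 4: Number of fixed points = 1

1


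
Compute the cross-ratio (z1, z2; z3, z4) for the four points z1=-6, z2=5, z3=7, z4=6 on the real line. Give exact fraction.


Step 1: (z1-z3)(z2-z4) = (-13) * (-1) = 13
Step 2: (z1-z4)(z2-z3) = (-12) * (-2) = 24
Step 3: Cross-ratio = 13/24 = 13/24

13/24


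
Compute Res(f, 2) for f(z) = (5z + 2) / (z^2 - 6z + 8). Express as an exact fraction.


Step 1: Q(z) = z^2 - 6z + 8 = (z - 2)(z - 4)
Step 2: Q'(z) = 2z - 6
Step 3: Q'(2) = -2, P(2) = 12
Step 4: Res = P(2)/Q'(2) = 12/(-2) = -6

-6


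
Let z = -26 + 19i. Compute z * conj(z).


Step 1: conj(z) = -26 - 19i
Step 2: z * conj(z) = (-26)^2 + 19^2
Step 3: = 676 + 361 = 1037

1037


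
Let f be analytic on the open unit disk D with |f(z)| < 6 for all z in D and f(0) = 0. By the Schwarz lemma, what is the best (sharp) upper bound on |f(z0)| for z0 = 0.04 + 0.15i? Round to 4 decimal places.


Step 1: g = f/6 maps D -> D with g(0) = 0, so by the Schwarz lemma |g(z)| <= |z|, i.e. |f(z)| <= 6|z|; this is sharp (f(z) = 6z).
Step 2: |z0|^2 = 0.04^2 + 0.15^2 = 0.0241
Step 3: |z0| = sqrt(0.0241) = 0.155242
Step 4: Best bound = 6 * |z0| = 6 * 0.155242 = 0.9315

0.9315


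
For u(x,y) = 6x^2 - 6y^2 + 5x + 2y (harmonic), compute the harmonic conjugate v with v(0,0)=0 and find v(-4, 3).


Step 1: v_x = -u_y = 12y - 2
Step 2: v_y = u_x = 12x + 5
Step 3: v = 12xy - 2x + 5y + C
Step 4: v(0,0) = 0 => C = 0
Step 5: v(-4, 3) = -121

-121


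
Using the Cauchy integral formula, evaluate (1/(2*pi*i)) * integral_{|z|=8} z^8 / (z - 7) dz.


Step 1: f(z) = z^8, a = 7 is inside |z| = 8
Step 2: By Cauchy integral formula: (1/(2pi*i)) * integral = f(a)
Step 3: f(7) = 7^8 = 5764801

5764801


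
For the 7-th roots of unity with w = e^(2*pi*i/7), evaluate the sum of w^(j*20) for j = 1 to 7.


Step 1: The sum sum_{j=1}^{n} w^(k*j) equals n if n | k, else 0.
Step 2: Here n = 7, k = 20
Step 3: Does n divide k? 7 | 20 -> False
Step 4: Sum = 0

0


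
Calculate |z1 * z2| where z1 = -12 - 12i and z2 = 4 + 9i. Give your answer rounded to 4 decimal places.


Step 1: |z1| = sqrt((-12)^2 + (-12)^2) = sqrt(288)
Step 2: |z2| = sqrt(4^2 + 9^2) = sqrt(97)
Step 3: |z1*z2| = |z1|*|z2| = sqrt(288) * sqrt(97) = sqrt(288 * 97) = sqrt(27936)
Step 4: = 167.1407

167.1407


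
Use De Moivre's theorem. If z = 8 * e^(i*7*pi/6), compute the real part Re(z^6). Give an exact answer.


Step 1: By De Moivre's theorem, z^6 = 8^6 * e^(i*6*7*pi/6) = 262144 * (cos(7*pi) + i*sin(7*pi))
Step 2: |z|^6 = 8^6 = 262144
Step 3: Reduce the angle mod 2*pi: 7*pi - 6*pi = pi
Step 4: cos(pi) = -1
Step 5: Re(z^6) = 262144 * (-1) = -262144

-262144


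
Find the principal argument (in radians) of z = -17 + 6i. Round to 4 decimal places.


Step 1: z = -17 + 6i
Step 2: arg(z) = atan2(6, -17)
Step 3: arg(z) = 2.8023

2.8023


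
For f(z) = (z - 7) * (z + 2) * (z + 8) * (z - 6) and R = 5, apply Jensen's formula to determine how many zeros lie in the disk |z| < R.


Jensen's formula: (1/2pi)*integral log|f(Re^it)|dt = log|f(0)| + sum_{|a_k|<R} log(R/|a_k|)
Step 1: f(0) = (-7) * 2 * 8 * (-6) = 672
Step 2: log|f(0)| = log|7| + log|-2| + log|-8| + log|6| = 6.5103
Step 3: Zeros inside |z| < 5: -2
Step 4: Jensen sum = log(5/2) = 0.9163
Step 5: n(R) = number of terms in the Jensen sum = count of zeros inside |z| < 5 = 1

1


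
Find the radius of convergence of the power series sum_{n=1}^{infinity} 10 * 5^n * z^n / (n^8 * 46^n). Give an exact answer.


Step 1: General term a_n = 10 * 5^n / (n^8 * 46^n)
Step 2: By the root test, |a_n|^(1/n) = 10^(1/n) * 5 / (n^(8/n) * 46) -> 5/46 as n -> infinity (since 10^(1/n) -> 1 and n^(8/n) -> 1)
Step 3: R = 1/lim|a_n|^(1/n) = 46/5

46/5


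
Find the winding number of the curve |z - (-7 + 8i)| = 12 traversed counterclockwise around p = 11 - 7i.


Step 1: Center c = (-7, 8), radius = 12
Step 2: |p - c|^2 = 18^2 + (-15)^2 = 549
Step 3: r^2 = 144
Step 4: |p-c| > r so winding number = 0

0


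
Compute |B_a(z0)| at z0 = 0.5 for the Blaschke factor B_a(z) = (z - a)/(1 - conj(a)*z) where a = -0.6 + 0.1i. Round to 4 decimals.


Step 1: Numerator z0 - a = 0.5 - (-0.6 + 0.1i) = 1.1 - 0.1i
Step 2: Denominator 1 - conj(a)*z0 = 1 - (-0.6 - 0.1i)*0.5 = 1.3 + 0.05i
Step 3: |z0 - a|^2 = 1.1^2 + (-0.1)^2 = 1.22; |1 - conj(a)*z0|^2 = 1.3^2 + 0.05^2 = 1.6925
Step 4: |B_a(0.5)| = sqrt(1.22 / 1.6925) = sqrt(0.720827)
Step 5: = 0.849

0.849


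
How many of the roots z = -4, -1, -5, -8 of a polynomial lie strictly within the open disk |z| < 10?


Step 1: Check each root:
  z = -4: |-4| = 4 < 10
  z = -1: |-1| = 1 < 10
  z = -5: |-5| = 5 < 10
  z = -8: |-8| = 8 < 10
Step 2: Count = 4

4


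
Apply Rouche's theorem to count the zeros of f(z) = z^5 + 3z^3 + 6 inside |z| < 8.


Step 1: On |z| = 8 the three terms have sizes |z^5| = 8^5 = 32768, |3z^3| = 3*8^3 = 1536, |6| = 6
Step 2: The dominant term is g(z) = z^5; let h(z) = 3z^3 + 6 so f = g + h
Step 3: On |z| = 8: |g| = 32768 and |h| <= 1536 + 6 = 1542
Step 4: Since 32768 > 1542, |h| < |g| on |z| = 8, so by Rouche f has the same number of zeros as g inside |z| < 8
Step 5: g(z) = z^5 has 5 zeros (all at the origin) inside |z| < 8. Answer = 5

5


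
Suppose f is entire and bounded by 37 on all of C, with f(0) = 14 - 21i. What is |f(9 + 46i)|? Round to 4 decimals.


Step 1: By Liouville's theorem, a bounded entire function is constant.
Step 2: f(z) = f(0) = 14 - 21i for all z.
Step 3: |f(w)| = |14 - 21i| = sqrt(196 + 441)
Step 4: = 25.2389

25.2389


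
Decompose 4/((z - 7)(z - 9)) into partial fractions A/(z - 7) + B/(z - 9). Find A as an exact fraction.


Step 1: Multiply both sides by (z - 7) and set z = 7
Step 2: A = 4 / (7 - 9)
Step 3: A = 4 / (-2)
Step 4: A = -2

-2


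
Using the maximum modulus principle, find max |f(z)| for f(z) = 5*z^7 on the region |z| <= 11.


Step 1: On |z| = 11, |f(z)| = 5 * |z|^7 = 5 * 11^7
Step 2: By maximum modulus principle, maximum is on boundary.
Step 3: Maximum = 5 * 19487171 = 97435855

97435855


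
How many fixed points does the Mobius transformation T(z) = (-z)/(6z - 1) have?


Step 1: Fixed points satisfy T(z) = z
Step 2: 6z^2 = 0
Step 3: Discriminant = 0^2 - 4*6*0 = 0
Step 4: Number of fixed points = 1

1


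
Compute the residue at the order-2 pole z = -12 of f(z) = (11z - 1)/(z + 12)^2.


Step 1: Pole of order 2 at z = -12
Step 2: Res = lim d/dz [(z + 12)^2 * f(z)] as z -> -12
Step 3: (z + 12)^2 * f(z) = 11z - 1
Step 4: d/dz[11z - 1] = 11

11


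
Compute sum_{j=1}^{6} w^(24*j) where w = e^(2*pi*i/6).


Step 1: The sum sum_{j=1}^{n} w^(k*j) equals n if n | k, else 0.
Step 2: Here n = 6, k = 24
Step 3: Does n divide k? 6 | 24 -> True
Step 4: Sum = 6

6


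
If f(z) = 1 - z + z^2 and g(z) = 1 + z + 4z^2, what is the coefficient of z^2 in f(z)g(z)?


Step 1: z^2 term in f*g comes from: (1)*(4z^2) + (-z)*(z) + (z^2)*(1)
Step 2: = 4 - 1 + 1
Step 3: = 4

4


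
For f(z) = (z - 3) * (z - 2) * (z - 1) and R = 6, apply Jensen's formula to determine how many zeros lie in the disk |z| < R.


Jensen's formula: (1/2pi)*integral log|f(Re^it)|dt = log|f(0)| + sum_{|a_k|<R} log(R/|a_k|)
Step 1: f(0) = (-3) * (-2) * (-1) = -6
Step 2: log|f(0)| = log|3| + log|2| + log|1| = 1.7918
Step 3: Zeros inside |z| < 6: 3, 2, 1
Step 4: Jensen sum = log(6/3) + log(6/2) + log(6/1) = 3.5835
Step 5: n(R) = number of terms in the Jensen sum = count of zeros inside |z| < 6 = 3

3


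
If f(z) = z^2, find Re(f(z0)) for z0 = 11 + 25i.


Step 1: z0 = 11 + 25i
Step 2: z0^2 = 11^2 - 25^2 + 550i
Step 3: real part = 121 - 625 = -504

-504


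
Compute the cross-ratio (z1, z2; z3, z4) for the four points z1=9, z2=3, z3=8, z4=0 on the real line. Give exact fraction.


Step 1: (z1-z3)(z2-z4) = 1 * 3 = 3
Step 2: (z1-z4)(z2-z3) = 9 * (-5) = -45
Step 3: Cross-ratio = -3/45 = -1/15

-1/15


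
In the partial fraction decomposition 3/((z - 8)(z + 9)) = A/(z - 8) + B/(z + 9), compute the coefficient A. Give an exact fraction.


Step 1: Multiply both sides by (z - 8) and set z = 8
Step 2: A = 3 / (8 + 9)
Step 3: A = 3 / 17
Step 4: A = 3/17

3/17


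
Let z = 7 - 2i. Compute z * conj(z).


Step 1: conj(z) = 7 + 2i
Step 2: z * conj(z) = 7^2 + (-2)^2
Step 3: = 49 + 4 = 53

53


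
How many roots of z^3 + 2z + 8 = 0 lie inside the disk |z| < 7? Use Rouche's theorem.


Step 1: On |z| = 7 the three terms have sizes |z^3| = 7^3 = 343, |2z| = 2*7 = 14, |8| = 8
Step 2: The dominant term is g(z) = z^3; let h(z) = 2z + 8 so f = g + h
Step 3: On |z| = 7: |g| = 343 and |h| <= 14 + 8 = 22
Step 4: Since 343 > 22, |h| < |g| on |z| = 7, so by Rouche f has the same number of zeros as g inside |z| < 7
Step 5: g(z) = z^3 has 3 zeros (all at the origin) inside |z| < 7. Answer = 3

3


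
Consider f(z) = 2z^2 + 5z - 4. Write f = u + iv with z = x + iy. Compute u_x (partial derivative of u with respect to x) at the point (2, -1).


Step 1: f(z) = 2(x+iy)^2 + 5(x+iy) - 4
Step 2: u = 2(x^2 - y^2) + 5x - 4
Step 3: u_x = 4x + 5
Step 4: At (2, -1): u_x = 8 + 5 = 13

13


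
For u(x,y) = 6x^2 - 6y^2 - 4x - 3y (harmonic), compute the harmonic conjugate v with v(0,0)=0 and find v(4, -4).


Step 1: v_x = -u_y = 12y + 3
Step 2: v_y = u_x = 12x - 4
Step 3: v = 12xy + 3x - 4y + C
Step 4: v(0,0) = 0 => C = 0
Step 5: v(4, -4) = -164

-164


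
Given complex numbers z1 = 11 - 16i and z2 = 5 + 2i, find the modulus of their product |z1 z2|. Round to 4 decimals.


Step 1: |z1| = sqrt(11^2 + (-16)^2) = sqrt(377)
Step 2: |z2| = sqrt(5^2 + 2^2) = sqrt(29)
Step 3: |z1*z2| = |z1|*|z2| = sqrt(377) * sqrt(29) = sqrt(377 * 29) = sqrt(10933)
Step 4: = 104.561

104.561


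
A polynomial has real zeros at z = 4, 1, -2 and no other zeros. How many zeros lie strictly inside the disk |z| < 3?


Step 1: Check each root:
  z = 4: |4| = 4 >= 3
  z = 1: |1| = 1 < 3
  z = -2: |-2| = 2 < 3
Step 2: Count = 2

2


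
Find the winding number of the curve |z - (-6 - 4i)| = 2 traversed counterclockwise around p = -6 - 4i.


Step 1: Center c = (-6, -4), radius = 2
Step 2: |p - c|^2 = 0^2 + 0^2 = 0
Step 3: r^2 = 4
Step 4: |p-c| < r so winding number = 1

1


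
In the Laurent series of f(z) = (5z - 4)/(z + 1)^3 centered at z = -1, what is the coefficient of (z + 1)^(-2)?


Step 1: Write the numerator in powers of (z + 1): 5z - 4 = 5(z + 1) + (5*(-1) - 4) = 5(z + 1) - 9
Step 2: Divide by (z + 1)^3: f(z) = -9(z + 1)^(-3) + 5(z + 1)^(-2)
Step 3: This finite sum is the Laurent series of f about z = -1.
Step 4: Coefficient of (z + 1)^(-2) = coefficient of (z + 1) in the re-centred numerator = 5

5


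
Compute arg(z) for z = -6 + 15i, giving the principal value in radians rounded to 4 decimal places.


Step 1: z = -6 + 15i
Step 2: arg(z) = atan2(15, -6)
Step 3: arg(z) = 1.9513

1.9513


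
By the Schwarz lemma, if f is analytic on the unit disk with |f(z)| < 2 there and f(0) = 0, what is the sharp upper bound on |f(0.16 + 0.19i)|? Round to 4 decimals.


Step 1: g = f/2 maps D -> D with g(0) = 0, so by the Schwarz lemma |g(z)| <= |z|, i.e. |f(z)| <= 2|z|; this is sharp (f(z) = 2z).
Step 2: |z0|^2 = 0.16^2 + 0.19^2 = 0.0617
Step 3: |z0| = sqrt(0.0617) = 0.248395
Step 4: Best bound = 2 * |z0| = 2 * 0.248395 = 0.4968

0.4968


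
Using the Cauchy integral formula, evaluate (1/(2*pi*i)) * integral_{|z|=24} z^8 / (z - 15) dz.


Step 1: f(z) = z^8, a = 15 is inside |z| = 24
Step 2: By Cauchy integral formula: (1/(2pi*i)) * integral = f(a)
Step 3: f(15) = 15^8 = 2562890625

2562890625


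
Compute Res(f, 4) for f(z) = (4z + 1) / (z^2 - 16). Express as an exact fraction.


Step 1: Q(z) = z^2 - 16 = (z - 4)(z + 4)
Step 2: Q'(z) = 2z
Step 3: Q'(4) = 8, P(4) = 17
Step 4: Res = P(4)/Q'(4) = 17/8 = 17/8

17/8


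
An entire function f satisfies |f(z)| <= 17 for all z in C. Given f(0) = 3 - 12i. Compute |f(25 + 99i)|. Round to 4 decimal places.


Step 1: By Liouville's theorem, a bounded entire function is constant.
Step 2: f(z) = f(0) = 3 - 12i for all z.
Step 3: |f(w)| = |3 - 12i| = sqrt(9 + 144)
Step 4: = 12.3693

12.3693


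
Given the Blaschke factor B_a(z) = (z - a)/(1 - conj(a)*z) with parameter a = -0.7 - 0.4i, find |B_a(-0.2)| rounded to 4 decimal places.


Step 1: Numerator z0 - a = -0.2 - (-0.7 - 0.4i) = 0.5 + 0.4i
Step 2: Denominator 1 - conj(a)*z0 = 1 - (-0.7 + 0.4i)*(-0.2) = 0.86 + 0.08i
Step 3: |z0 - a|^2 = 0.5^2 + 0.4^2 = 0.41; |1 - conj(a)*z0|^2 = 0.86^2 + 0.08^2 = 0.746
Step 4: |B_a(-0.2)| = sqrt(0.41 / 0.746) = sqrt(0.549598)
Step 5: = 0.7413

0.7413


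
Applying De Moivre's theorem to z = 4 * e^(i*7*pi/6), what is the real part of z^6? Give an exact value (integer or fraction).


Step 1: By De Moivre's theorem, z^6 = 4^6 * e^(i*6*7*pi/6) = 4096 * (cos(7*pi) + i*sin(7*pi))
Step 2: |z|^6 = 4^6 = 4096
Step 3: Reduce the angle mod 2*pi: 7*pi - 6*pi = pi
Step 4: cos(pi) = -1
Step 5: Re(z^6) = 4096 * (-1) = -4096

-4096


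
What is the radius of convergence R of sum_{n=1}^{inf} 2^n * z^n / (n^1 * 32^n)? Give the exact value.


Step 1: General term a_n = 2^n / (n^1 * 32^n)
Step 2: By the root test, |a_n|^(1/n) = 2 / (n^(1/n) * 32) -> 2/32 as n -> infinity (since n^(1/n) -> 1)
Step 3: R = 1/lim|a_n|^(1/n) = 32/2 = 16

16


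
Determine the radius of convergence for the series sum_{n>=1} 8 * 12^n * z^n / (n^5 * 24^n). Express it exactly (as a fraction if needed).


Step 1: General term a_n = 8 * 12^n / (n^5 * 24^n)
Step 2: By the root test, |a_n|^(1/n) = 8^(1/n) * 12 / (n^(5/n) * 24) -> 12/24 as n -> infinity (since 8^(1/n) -> 1 and n^(5/n) -> 1)
Step 3: R = 1/lim|a_n|^(1/n) = 24/12 = 2

2


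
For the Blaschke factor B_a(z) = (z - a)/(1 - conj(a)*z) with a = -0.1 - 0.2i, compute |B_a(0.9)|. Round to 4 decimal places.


Step 1: Numerator z0 - a = 0.9 - (-0.1 - 0.2i) = 1 + 0.2i
Step 2: Denominator 1 - conj(a)*z0 = 1 - (-0.1 + 0.2i)*0.9 = 1.09 - 0.18i
Step 3: |z0 - a|^2 = 1^2 + 0.2^2 = 1.04; |1 - conj(a)*z0|^2 = 1.09^2 + (-0.18)^2 = 1.2205
Step 4: |B_a(0.9)| = sqrt(1.04 / 1.2205) = sqrt(0.85211)
Step 5: = 0.9231

0.9231


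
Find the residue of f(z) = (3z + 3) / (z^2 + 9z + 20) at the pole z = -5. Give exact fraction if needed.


Step 1: Q(z) = z^2 + 9z + 20 = (z + 5)(z + 4)
Step 2: Q'(z) = 2z + 9
Step 3: Q'(-5) = -1, P(-5) = -12
Step 4: Res = P(-5)/Q'(-5) = -12/(-1) = 12

12


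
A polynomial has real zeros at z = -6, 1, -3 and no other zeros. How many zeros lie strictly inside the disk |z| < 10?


Step 1: Check each root:
  z = -6: |-6| = 6 < 10
  z = 1: |1| = 1 < 10
  z = -3: |-3| = 3 < 10
Step 2: Count = 3

3


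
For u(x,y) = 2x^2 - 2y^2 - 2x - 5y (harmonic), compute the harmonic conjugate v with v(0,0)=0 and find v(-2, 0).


Step 1: v_x = -u_y = 4y + 5
Step 2: v_y = u_x = 4x - 2
Step 3: v = 4xy + 5x - 2y + C
Step 4: v(0,0) = 0 => C = 0
Step 5: v(-2, 0) = -10

-10


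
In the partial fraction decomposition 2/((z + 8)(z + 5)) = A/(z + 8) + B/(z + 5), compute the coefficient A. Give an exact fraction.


Step 1: Multiply both sides by (z + 8) and set z = -8
Step 2: A = 2 / (-8 + 5)
Step 3: A = 2 / (-3)
Step 4: A = -2/3

-2/3


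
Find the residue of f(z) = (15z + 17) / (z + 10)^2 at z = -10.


Step 1: Pole of order 2 at z = -10
Step 2: Res = lim d/dz [(z + 10)^2 * f(z)] as z -> -10
Step 3: (z + 10)^2 * f(z) = 15z + 17
Step 4: d/dz[15z + 17] = 15

15


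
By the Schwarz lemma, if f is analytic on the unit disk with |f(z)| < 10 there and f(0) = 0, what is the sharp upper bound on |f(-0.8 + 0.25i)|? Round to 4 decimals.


Step 1: g = f/10 maps D -> D with g(0) = 0, so by the Schwarz lemma |g(z)| <= |z|, i.e. |f(z)| <= 10|z|; this is sharp (f(z) = 10z).
Step 2: |z0|^2 = (-0.8)^2 + 0.25^2 = 0.7025
Step 3: |z0| = sqrt(0.7025) = 0.838153
Step 4: Best bound = 10 * |z0| = 10 * 0.838153 = 8.3815

8.3815


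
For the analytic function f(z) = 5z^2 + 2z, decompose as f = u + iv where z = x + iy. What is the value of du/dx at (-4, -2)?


Step 1: f(z) = 5(x+iy)^2 + 2(x+iy) + 0
Step 2: u = 5(x^2 - y^2) + 2x + 0
Step 3: u_x = 10x + 2
Step 4: At (-4, -2): u_x = -40 + 2 = -38

-38


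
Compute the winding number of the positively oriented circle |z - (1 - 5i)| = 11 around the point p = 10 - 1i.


Step 1: Center c = (1, -5), radius = 11
Step 2: |p - c|^2 = 9^2 + 4^2 = 97
Step 3: r^2 = 121
Step 4: |p-c| < r so winding number = 1

1


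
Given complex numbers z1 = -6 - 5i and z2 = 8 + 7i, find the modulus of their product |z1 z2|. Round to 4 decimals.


Step 1: |z1| = sqrt((-6)^2 + (-5)^2) = sqrt(61)
Step 2: |z2| = sqrt(8^2 + 7^2) = sqrt(113)
Step 3: |z1*z2| = |z1|*|z2| = sqrt(61) * sqrt(113) = sqrt(61 * 113) = sqrt(6893)
Step 4: = 83.0241

83.0241


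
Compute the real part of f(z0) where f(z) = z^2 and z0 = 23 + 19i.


Step 1: z0 = 23 + 19i
Step 2: z0^2 = 23^2 - 19^2 + 874i
Step 3: real part = 529 - 361 = 168

168


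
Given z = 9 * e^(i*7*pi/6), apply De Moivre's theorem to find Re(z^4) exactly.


Step 1: By De Moivre's theorem, z^4 = 9^4 * e^(i*4*7*pi/6) = 6561 * (cos(14*pi/3) + i*sin(14*pi/3))
Step 2: |z|^4 = 9^4 = 6561
Step 3: Reduce the angle mod 2*pi: 14*pi/3 - 4*pi = 2*pi/3
Step 4: cos(2*pi/3) = -1/2
Step 5: Re(z^4) = 6561 * (-1/2) = -6561/2

-6561/2


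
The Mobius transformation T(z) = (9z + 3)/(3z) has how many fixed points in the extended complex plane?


Step 1: Fixed points satisfy T(z) = z
Step 2: 3z^2 - 9z - 3 = 0
Step 3: Discriminant = (-9)^2 - 4*3*(-3) = 117
Step 4: Number of fixed points = 2

2


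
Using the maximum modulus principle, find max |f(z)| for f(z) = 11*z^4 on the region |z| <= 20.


Step 1: On |z| = 20, |f(z)| = 11 * |z|^4 = 11 * 20^4
Step 2: By maximum modulus principle, maximum is on boundary.
Step 3: Maximum = 11 * 160000 = 1760000

1760000


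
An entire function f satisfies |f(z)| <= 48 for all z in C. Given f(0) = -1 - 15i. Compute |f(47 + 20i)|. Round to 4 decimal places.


Step 1: By Liouville's theorem, a bounded entire function is constant.
Step 2: f(z) = f(0) = -1 - 15i for all z.
Step 3: |f(w)| = |-1 - 15i| = sqrt(1 + 225)
Step 4: = 15.0333

15.0333


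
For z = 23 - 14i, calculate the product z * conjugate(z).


Step 1: conj(z) = 23 + 14i
Step 2: z * conj(z) = 23^2 + (-14)^2
Step 3: = 529 + 196 = 725

725


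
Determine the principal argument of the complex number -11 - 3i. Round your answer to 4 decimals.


Step 1: z = -11 - 3i
Step 2: arg(z) = atan2(-3, -11)
Step 3: arg(z) = -2.8753

-2.8753


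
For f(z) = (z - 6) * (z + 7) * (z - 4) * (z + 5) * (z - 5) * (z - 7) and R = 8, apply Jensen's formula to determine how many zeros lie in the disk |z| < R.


Jensen's formula: (1/2pi)*integral log|f(Re^it)|dt = log|f(0)| + sum_{|a_k|<R} log(R/|a_k|)
Step 1: f(0) = (-6) * 7 * (-4) * 5 * (-5) * (-7) = 29400
Step 2: log|f(0)| = log|6| + log|-7| + log|4| + log|-5| + log|5| + log|7| = 10.2887
Step 3: Zeros inside |z| < 8: 6, -7, 4, -5, 5, 7
Step 4: Jensen sum = log(8/6) + log(8/7) + log(8/4) + log(8/5) + log(8/5) + log(8/7) = 2.1879
Step 5: n(R) = number of terms in the Jensen sum = count of zeros inside |z| < 8 = 6

6


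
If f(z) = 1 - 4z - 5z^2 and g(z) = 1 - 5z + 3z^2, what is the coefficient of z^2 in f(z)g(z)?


Step 1: z^2 term in f*g comes from: (1)*(3z^2) + (-4z)*(-5z) + (-5z^2)*(1)
Step 2: = 3 + 20 - 5
Step 3: = 18

18


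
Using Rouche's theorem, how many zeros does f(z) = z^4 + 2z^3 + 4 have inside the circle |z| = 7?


Step 1: On |z| = 7 the three terms have sizes |z^4| = 7^4 = 2401, |2z^3| = 2*7^3 = 686, |4| = 4
Step 2: The dominant term is g(z) = z^4; let h(z) = 2z^3 + 4 so f = g + h
Step 3: On |z| = 7: |g| = 2401 and |h| <= 686 + 4 = 690
Step 4: Since 2401 > 690, |h| < |g| on |z| = 7, so by Rouche f has the same number of zeros as g inside |z| < 7
Step 5: g(z) = z^4 has 4 zeros (all at the origin) inside |z| < 7. Answer = 4

4


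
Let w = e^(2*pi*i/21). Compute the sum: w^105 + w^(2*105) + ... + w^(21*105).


Step 1: The sum sum_{j=1}^{n} w^(k*j) equals n if n | k, else 0.
Step 2: Here n = 21, k = 105
Step 3: Does n divide k? 21 | 105 -> True
Step 4: Sum = 21

21


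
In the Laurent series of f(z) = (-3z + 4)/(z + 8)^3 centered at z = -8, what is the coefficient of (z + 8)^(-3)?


Step 1: Write the numerator in powers of (z + 8): -3z + 4 = -3(z + 8) + (-3*(-8) + 4) = -3(z + 8) + 28
Step 2: Divide by (z + 8)^3: f(z) = 28(z + 8)^(-3) - 3(z + 8)^(-2)
Step 3: This finite sum is the Laurent series of f about z = -8.
Step 4: Coefficient of (z + 8)^(-3) = -3*(-8) + 4 = 28

28


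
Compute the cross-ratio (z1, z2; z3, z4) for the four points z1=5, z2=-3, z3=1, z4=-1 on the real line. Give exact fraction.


Step 1: (z1-z3)(z2-z4) = 4 * (-2) = -8
Step 2: (z1-z4)(z2-z3) = 6 * (-4) = -24
Step 3: Cross-ratio = 8/24 = 1/3

1/3


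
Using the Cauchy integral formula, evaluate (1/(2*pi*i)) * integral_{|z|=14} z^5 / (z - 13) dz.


Step 1: f(z) = z^5, a = 13 is inside |z| = 14
Step 2: By Cauchy integral formula: (1/(2pi*i)) * integral = f(a)
Step 3: f(13) = 13^5 = 371293

371293


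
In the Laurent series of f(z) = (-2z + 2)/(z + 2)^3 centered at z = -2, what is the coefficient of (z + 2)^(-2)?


Step 1: Write the numerator in powers of (z + 2): -2z + 2 = -2(z + 2) + (-2*(-2) + 2) = -2(z + 2) + 6
Step 2: Divide by (z + 2)^3: f(z) = 6(z + 2)^(-3) - 2(z + 2)^(-2)
Step 3: This finite sum is the Laurent series of f about z = -2.
Step 4: Coefficient of (z + 2)^(-2) = coefficient of (z + 2) in the re-centred numerator = -2

-2


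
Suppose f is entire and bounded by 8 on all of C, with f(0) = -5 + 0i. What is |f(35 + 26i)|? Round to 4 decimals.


Step 1: By Liouville's theorem, a bounded entire function is constant.
Step 2: f(z) = f(0) = -5 + 0i for all z.
Step 3: |f(w)| = |-5 + 0i| = sqrt(25 + 0)
Step 4: = 5.0

5.0


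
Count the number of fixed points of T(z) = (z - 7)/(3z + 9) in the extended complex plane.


Step 1: Fixed points satisfy T(z) = z
Step 2: 3z^2 + 8z + 7 = 0
Step 3: Discriminant = 8^2 - 4*3*7 = -20
Step 4: Number of fixed points = 2

2


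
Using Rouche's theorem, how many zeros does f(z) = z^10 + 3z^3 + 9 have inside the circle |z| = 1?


Step 1: On |z| = 1 the three terms have sizes |z^10| = 1^10 = 1, |3z^3| = 3*1^3 = 3, |9| = 9
Step 2: The dominant term is g(z) = 9; let h(z) = z^10 + 3z^3 so f = g + h
Step 3: On |z| = 1: |g| = 9 and |h| <= 1 + 3 = 4
Step 4: Since 9 > 4, |h| < |g| on |z| = 1, so by Rouche f has the same number of zeros as g inside |z| < 1
Step 5: g(z) = 9 is a nonzero constant with no zeros inside |z| < 1. Answer = 0

0


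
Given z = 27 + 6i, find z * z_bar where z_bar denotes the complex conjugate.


Step 1: conj(z) = 27 - 6i
Step 2: z * conj(z) = 27^2 + 6^2
Step 3: = 729 + 36 = 765

765


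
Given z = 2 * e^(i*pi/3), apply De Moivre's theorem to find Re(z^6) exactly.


Step 1: By De Moivre's theorem, z^6 = 2^6 * e^(i*6*pi/3) = 64 * (cos(2*pi) + i*sin(2*pi))
Step 2: |z|^6 = 2^6 = 64
Step 3: Reduce the angle mod 2*pi: 2*pi - 2*pi = 0
Step 4: cos(0) = 1
Step 5: Re(z^6) = 64 * 1 = 64

64


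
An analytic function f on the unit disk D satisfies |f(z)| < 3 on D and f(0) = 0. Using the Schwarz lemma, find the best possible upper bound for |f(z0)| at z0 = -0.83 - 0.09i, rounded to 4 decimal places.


Step 1: g = f/3 maps D -> D with g(0) = 0, so by the Schwarz lemma |g(z)| <= |z|, i.e. |f(z)| <= 3|z|; this is sharp (f(z) = 3z).
Step 2: |z0|^2 = (-0.83)^2 + (-0.09)^2 = 0.697
Step 3: |z0| = sqrt(0.697) = 0.834865
Step 4: Best bound = 3 * |z0| = 3 * 0.834865 = 2.5046

2.5046


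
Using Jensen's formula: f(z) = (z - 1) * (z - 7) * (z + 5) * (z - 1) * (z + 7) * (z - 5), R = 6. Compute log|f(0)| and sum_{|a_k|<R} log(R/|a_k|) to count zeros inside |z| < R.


Jensen's formula: (1/2pi)*integral log|f(Re^it)|dt = log|f(0)| + sum_{|a_k|<R} log(R/|a_k|)
Step 1: f(0) = (-1) * (-7) * 5 * (-1) * 7 * (-5) = 1225
Step 2: log|f(0)| = log|1| + log|7| + log|-5| + log|1| + log|-7| + log|5| = 7.1107
Step 3: Zeros inside |z| < 6: 1, -5, 1, 5
Step 4: Jensen sum = log(6/1) + log(6/5) + log(6/1) + log(6/5) = 3.9482
Step 5: n(R) = number of terms in the Jensen sum = count of zeros inside |z| < 6 = 4

4


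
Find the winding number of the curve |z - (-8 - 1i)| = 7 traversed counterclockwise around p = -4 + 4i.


Step 1: Center c = (-8, -1), radius = 7
Step 2: |p - c|^2 = 4^2 + 5^2 = 41
Step 3: r^2 = 49
Step 4: |p-c| < r so winding number = 1

1


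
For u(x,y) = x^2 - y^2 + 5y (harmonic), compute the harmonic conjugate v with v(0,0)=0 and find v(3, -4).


Step 1: v_x = -u_y = 2y - 5
Step 2: v_y = u_x = 2x + 0
Step 3: v = 2xy - 5x + C
Step 4: v(0,0) = 0 => C = 0
Step 5: v(3, -4) = -39

-39


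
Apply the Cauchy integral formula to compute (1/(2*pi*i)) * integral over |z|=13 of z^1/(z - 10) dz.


Step 1: f(z) = z^1, a = 10 is inside |z| = 13
Step 2: By Cauchy integral formula: (1/(2pi*i)) * integral = f(a)
Step 3: f(10) = 10^1 = 10

10


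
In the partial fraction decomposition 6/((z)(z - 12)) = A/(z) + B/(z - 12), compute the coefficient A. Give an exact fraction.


Step 1: Multiply both sides by (z) and set z = 0
Step 2: A = 6 / (0 - 12)
Step 3: A = 6 / (-12)
Step 4: A = -1/2

-1/2


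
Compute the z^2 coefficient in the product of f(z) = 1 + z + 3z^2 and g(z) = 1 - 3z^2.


Step 1: z^2 term in f*g comes from: (1)*(-3z^2) + (z)*(0) + (3z^2)*(1)
Step 2: = -3 + 0 + 3
Step 3: = 0

0


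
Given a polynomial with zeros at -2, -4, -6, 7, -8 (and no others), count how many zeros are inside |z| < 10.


Step 1: Check each root:
  z = -2: |-2| = 2 < 10
  z = -4: |-4| = 4 < 10
  z = -6: |-6| = 6 < 10
  z = 7: |7| = 7 < 10
  z = -8: |-8| = 8 < 10
Step 2: Count = 5

5


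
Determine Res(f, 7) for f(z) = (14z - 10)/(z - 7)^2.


Step 1: Pole of order 2 at z = 7
Step 2: Res = lim d/dz [(z - 7)^2 * f(z)] as z -> 7
Step 3: (z - 7)^2 * f(z) = 14z - 10
Step 4: d/dz[14z - 10] = 14

14


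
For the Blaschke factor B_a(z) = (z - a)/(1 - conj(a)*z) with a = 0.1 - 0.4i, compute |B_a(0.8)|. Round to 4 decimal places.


Step 1: Numerator z0 - a = 0.8 - (0.1 - 0.4i) = 0.7 + 0.4i
Step 2: Denominator 1 - conj(a)*z0 = 1 - (0.1 + 0.4i)*0.8 = 0.92 - 0.32i
Step 3: |z0 - a|^2 = 0.7^2 + 0.4^2 = 0.65; |1 - conj(a)*z0|^2 = 0.92^2 + (-0.32)^2 = 0.9488
Step 4: |B_a(0.8)| = sqrt(0.65 / 0.9488) = sqrt(0.685076)
Step 5: = 0.8277

0.8277


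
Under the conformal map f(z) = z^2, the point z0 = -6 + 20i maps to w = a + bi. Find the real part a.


Step 1: z0 = -6 + 20i
Step 2: z0^2 = (-6)^2 - 20^2 - 240i
Step 3: real part = 36 - 400 = -364

-364


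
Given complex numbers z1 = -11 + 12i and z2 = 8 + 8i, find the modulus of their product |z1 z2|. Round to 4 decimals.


Step 1: |z1| = sqrt((-11)^2 + 12^2) = sqrt(265)
Step 2: |z2| = sqrt(8^2 + 8^2) = sqrt(128)
Step 3: |z1*z2| = |z1|*|z2| = sqrt(265) * sqrt(128) = sqrt(265 * 128) = sqrt(33920)
Step 4: = 184.1738

184.1738


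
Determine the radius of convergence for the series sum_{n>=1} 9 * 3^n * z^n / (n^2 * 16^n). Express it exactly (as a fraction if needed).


Step 1: General term a_n = 9 * 3^n / (n^2 * 16^n)
Step 2: By the root test, |a_n|^(1/n) = 9^(1/n) * 3 / (n^(2/n) * 16) -> 3/16 as n -> infinity (since 9^(1/n) -> 1 and n^(2/n) -> 1)
Step 3: R = 1/lim|a_n|^(1/n) = 16/3

16/3


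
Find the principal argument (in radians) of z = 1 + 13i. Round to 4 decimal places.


Step 1: z = 1 + 13i
Step 2: arg(z) = atan2(13, 1)
Step 3: arg(z) = 1.494

1.494


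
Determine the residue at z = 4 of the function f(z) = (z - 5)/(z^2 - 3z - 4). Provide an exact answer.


Step 1: Q(z) = z^2 - 3z - 4 = (z - 4)(z + 1)
Step 2: Q'(z) = 2z - 3
Step 3: Q'(4) = 5, P(4) = -1
Step 4: Res = P(4)/Q'(4) = -1/5 = -1/5

-1/5


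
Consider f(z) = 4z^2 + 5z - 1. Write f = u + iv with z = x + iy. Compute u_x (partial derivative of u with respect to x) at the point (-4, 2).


Step 1: f(z) = 4(x+iy)^2 + 5(x+iy) - 1
Step 2: u = 4(x^2 - y^2) + 5x - 1
Step 3: u_x = 8x + 5
Step 4: At (-4, 2): u_x = -32 + 5 = -27

-27


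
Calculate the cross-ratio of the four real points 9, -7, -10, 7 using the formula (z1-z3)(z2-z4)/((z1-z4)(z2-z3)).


Step 1: (z1-z3)(z2-z4) = 19 * (-14) = -266
Step 2: (z1-z4)(z2-z3) = 2 * 3 = 6
Step 3: Cross-ratio = -266/6 = -133/3

-133/3


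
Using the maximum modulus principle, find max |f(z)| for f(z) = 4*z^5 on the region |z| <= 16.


Step 1: On |z| = 16, |f(z)| = 4 * |z|^5 = 4 * 16^5
Step 2: By maximum modulus principle, maximum is on boundary.
Step 3: Maximum = 4 * 1048576 = 4194304

4194304


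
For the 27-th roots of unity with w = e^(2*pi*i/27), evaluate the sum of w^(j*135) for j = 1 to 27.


Step 1: The sum sum_{j=1}^{n} w^(k*j) equals n if n | k, else 0.
Step 2: Here n = 27, k = 135
Step 3: Does n divide k? 27 | 135 -> True
Step 4: Sum = 27

27


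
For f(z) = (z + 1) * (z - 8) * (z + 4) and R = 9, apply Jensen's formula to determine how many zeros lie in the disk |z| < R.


Jensen's formula: (1/2pi)*integral log|f(Re^it)|dt = log|f(0)| + sum_{|a_k|<R} log(R/|a_k|)
Step 1: f(0) = 1 * (-8) * 4 = -32
Step 2: log|f(0)| = log|-1| + log|8| + log|-4| = 3.4657
Step 3: Zeros inside |z| < 9: -1, 8, -4
Step 4: Jensen sum = log(9/1) + log(9/8) + log(9/4) = 3.1259
Step 5: n(R) = number of terms in the Jensen sum = count of zeros inside |z| < 9 = 3

3


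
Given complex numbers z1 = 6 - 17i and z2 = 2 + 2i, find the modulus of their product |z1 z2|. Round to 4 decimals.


Step 1: |z1| = sqrt(6^2 + (-17)^2) = sqrt(325)
Step 2: |z2| = sqrt(2^2 + 2^2) = sqrt(8)
Step 3: |z1*z2| = |z1|*|z2| = sqrt(325) * sqrt(8) = sqrt(325 * 8) = sqrt(2600)
Step 4: = 50.9902

50.9902


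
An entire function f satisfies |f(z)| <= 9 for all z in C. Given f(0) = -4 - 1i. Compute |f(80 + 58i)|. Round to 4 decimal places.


Step 1: By Liouville's theorem, a bounded entire function is constant.
Step 2: f(z) = f(0) = -4 - 1i for all z.
Step 3: |f(w)| = |-4 - 1i| = sqrt(16 + 1)
Step 4: = 4.1231

4.1231


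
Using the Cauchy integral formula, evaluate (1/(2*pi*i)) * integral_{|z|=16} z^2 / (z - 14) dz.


Step 1: f(z) = z^2, a = 14 is inside |z| = 16
Step 2: By Cauchy integral formula: (1/(2pi*i)) * integral = f(a)
Step 3: f(14) = 14^2 = 196

196


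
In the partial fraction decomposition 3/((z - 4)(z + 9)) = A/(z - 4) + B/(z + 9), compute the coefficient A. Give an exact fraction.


Step 1: Multiply both sides by (z - 4) and set z = 4
Step 2: A = 3 / (4 + 9)
Step 3: A = 3 / 13
Step 4: A = 3/13

3/13


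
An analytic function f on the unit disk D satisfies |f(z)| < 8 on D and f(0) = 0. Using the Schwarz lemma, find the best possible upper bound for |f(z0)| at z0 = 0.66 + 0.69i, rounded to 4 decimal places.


Step 1: g = f/8 maps D -> D with g(0) = 0, so by the Schwarz lemma |g(z)| <= |z|, i.e. |f(z)| <= 8|z|; this is sharp (f(z) = 8z).
Step 2: |z0|^2 = 0.66^2 + 0.69^2 = 0.9117
Step 3: |z0| = sqrt(0.9117) = 0.95483
Step 4: Best bound = 8 * |z0| = 8 * 0.95483 = 7.6386

7.6386


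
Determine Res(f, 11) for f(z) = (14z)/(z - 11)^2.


Step 1: Pole of order 2 at z = 11
Step 2: Res = lim d/dz [(z - 11)^2 * f(z)] as z -> 11
Step 3: (z - 11)^2 * f(z) = 14z
Step 4: d/dz[14z] = 14

14


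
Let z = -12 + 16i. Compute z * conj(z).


Step 1: conj(z) = -12 - 16i
Step 2: z * conj(z) = (-12)^2 + 16^2
Step 3: = 144 + 256 = 400

400


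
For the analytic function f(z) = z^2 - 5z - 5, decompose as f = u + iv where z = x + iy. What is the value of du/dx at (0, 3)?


Step 1: f(z) = (x+iy)^2 - 5(x+iy) - 5
Step 2: u = (x^2 - y^2) - 5x - 5
Step 3: u_x = 2x - 5
Step 4: At (0, 3): u_x = 0 - 5 = -5

-5


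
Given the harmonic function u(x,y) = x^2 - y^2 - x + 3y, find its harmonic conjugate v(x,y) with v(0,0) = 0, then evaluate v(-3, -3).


Step 1: v_x = -u_y = 2y - 3
Step 2: v_y = u_x = 2x - 1
Step 3: v = 2xy - 3x - y + C
Step 4: v(0,0) = 0 => C = 0
Step 5: v(-3, -3) = 30

30


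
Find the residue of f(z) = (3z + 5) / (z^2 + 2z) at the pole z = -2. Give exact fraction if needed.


Step 1: Q(z) = z^2 + 2z = (z + 2)(z)
Step 2: Q'(z) = 2z + 2
Step 3: Q'(-2) = -2, P(-2) = -1
Step 4: Res = P(-2)/Q'(-2) = -1/(-2) = 1/2

1/2


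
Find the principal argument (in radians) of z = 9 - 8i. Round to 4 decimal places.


Step 1: z = 9 - 8i
Step 2: arg(z) = atan2(-8, 9)
Step 3: arg(z) = -0.7266

-0.7266


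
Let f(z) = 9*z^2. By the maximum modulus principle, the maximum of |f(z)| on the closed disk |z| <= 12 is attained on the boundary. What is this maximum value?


Step 1: On |z| = 12, |f(z)| = 9 * |z|^2 = 9 * 12^2
Step 2: By maximum modulus principle, maximum is on boundary.
Step 3: Maximum = 9 * 144 = 1296

1296


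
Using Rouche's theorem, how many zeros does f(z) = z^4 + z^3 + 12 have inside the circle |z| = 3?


Step 1: On |z| = 3 the three terms have sizes |z^4| = 3^4 = 81, |z^3| = 3^3 = 27, |12| = 12
Step 2: The dominant term is g(z) = z^4; let h(z) = z^3 + 12 so f = g + h
Step 3: On |z| = 3: |g| = 81 and |h| <= 27 + 12 = 39
Step 4: Since 81 > 39, |h| < |g| on |z| = 3, so by Rouche f has the same number of zeros as g inside |z| < 3
Step 5: g(z) = z^4 has 4 zeros (all at the origin) inside |z| < 3. Answer = 4

4


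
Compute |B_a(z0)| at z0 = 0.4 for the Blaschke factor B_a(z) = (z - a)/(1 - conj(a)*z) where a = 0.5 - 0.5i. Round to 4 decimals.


Step 1: Numerator z0 - a = 0.4 - (0.5 - 0.5i) = -0.1 + 0.5i
Step 2: Denominator 1 - conj(a)*z0 = 1 - (0.5 + 0.5i)*0.4 = 0.8 - 0.2i
Step 3: |z0 - a|^2 = (-0.1)^2 + 0.5^2 = 0.26; |1 - conj(a)*z0|^2 = 0.8^2 + (-0.2)^2 = 0.68
Step 4: |B_a(0.4)| = sqrt(0.26 / 0.68) = sqrt(0.382353)
Step 5: = 0.6183

0.6183
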